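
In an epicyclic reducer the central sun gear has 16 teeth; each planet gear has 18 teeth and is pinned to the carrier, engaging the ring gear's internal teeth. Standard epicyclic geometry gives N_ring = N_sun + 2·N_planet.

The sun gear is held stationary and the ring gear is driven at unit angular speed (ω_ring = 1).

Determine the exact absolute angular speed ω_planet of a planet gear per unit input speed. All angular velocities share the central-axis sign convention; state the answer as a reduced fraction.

13/9

N_ring = 16 + 2·18 = 52
16(ω_s−ω_c) = −52(ω_r−ω_c),  ω_s=0, ω_r=1
16(0−ω_c) = −52(1−ω_c)  ⇒  68ω_c = 52  ⇒  ω_c = 13/17
sun–planet: 16·(0−13/17) = −18·(ω_p−ω_c)  ⇒  ω_p−ω_c = −(16/18)·(-13/17) = 104/153
ω_p = 13/17 + 104/153 = 13/9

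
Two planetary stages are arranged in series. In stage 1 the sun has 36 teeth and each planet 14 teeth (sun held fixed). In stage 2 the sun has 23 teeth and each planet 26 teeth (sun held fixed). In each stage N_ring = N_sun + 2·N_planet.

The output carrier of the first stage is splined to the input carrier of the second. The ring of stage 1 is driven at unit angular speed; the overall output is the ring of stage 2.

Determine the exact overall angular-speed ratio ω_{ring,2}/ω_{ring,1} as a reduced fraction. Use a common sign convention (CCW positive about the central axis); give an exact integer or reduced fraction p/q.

Stage 1: N_ring = 36 + 2·14 = 64
Stage 1: 36(ω_s−ω_c) = −64(ω_r−ω_c),  ω_s=0, ω_r=1
Stage 1: 36(0−ω_c) = −64(1−ω_c)  ⇒  100ω_c = 64  ⇒  ω_c = 16/25
  ⇒ ω_c¹/ω_r¹ = 16/25
Stage 2: N_ring = 23 + 2·26 = 75
Stage 2: 23(ω_s−ω_c) = −75(ω_r−ω_c),  ω_s=0, ω_c=1
Stage 2: ω_r = 1 − (23/75)(0−1) = 98/75
  ⇒ ω_r²/ω_c² = 98/75
Coupling ω_c² = ω_c¹ ⇒ overall = 16/25 × 98/75 = 1568/1875

1568/1875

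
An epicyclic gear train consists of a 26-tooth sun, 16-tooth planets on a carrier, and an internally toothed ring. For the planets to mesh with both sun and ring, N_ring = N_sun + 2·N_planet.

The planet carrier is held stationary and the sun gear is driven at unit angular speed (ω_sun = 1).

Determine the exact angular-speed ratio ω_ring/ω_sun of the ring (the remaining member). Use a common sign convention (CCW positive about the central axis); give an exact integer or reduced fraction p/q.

N_ring = 26 + 2·16 = 58
26(ω_s−ω_c) = −58(ω_r−ω_c),  ω_c=0, ω_s=1
ω_r = 0 − (26/58)(1−0) = -13/29
ω_r/ω_s = -13/29

-13/29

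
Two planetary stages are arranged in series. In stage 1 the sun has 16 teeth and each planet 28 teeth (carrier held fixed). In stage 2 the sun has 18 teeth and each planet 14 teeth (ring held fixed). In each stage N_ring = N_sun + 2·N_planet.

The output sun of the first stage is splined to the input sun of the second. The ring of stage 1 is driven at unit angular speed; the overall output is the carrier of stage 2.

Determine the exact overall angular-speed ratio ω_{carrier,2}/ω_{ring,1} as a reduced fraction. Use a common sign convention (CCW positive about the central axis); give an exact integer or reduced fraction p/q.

Stage 1: N_ring = 16 + 2·28 = 72
Stage 1: 16(ω_s−ω_c) = −72(ω_r−ω_c),  ω_c=0, ω_r=1
Stage 1: ω_s = 0 − (72/16)(1−0) = -9/2
  ⇒ ω_s¹/ω_r¹ = -9/2
Stage 2: N_ring = 18 + 2·14 = 46
Stage 2: 18(ω_s−ω_c) = −46(ω_r−ω_c),  ω_r=0, ω_s=1
Stage 2: 18(1−ω_c) = −46(0−ω_c)  ⇒  64ω_c = 18  ⇒  ω_c = 9/32
  ⇒ ω_c²/ω_s² = 9/32
Coupling ω_s² = ω_s¹ ⇒ overall = -9/2 × 9/32 = -81/64

-81/64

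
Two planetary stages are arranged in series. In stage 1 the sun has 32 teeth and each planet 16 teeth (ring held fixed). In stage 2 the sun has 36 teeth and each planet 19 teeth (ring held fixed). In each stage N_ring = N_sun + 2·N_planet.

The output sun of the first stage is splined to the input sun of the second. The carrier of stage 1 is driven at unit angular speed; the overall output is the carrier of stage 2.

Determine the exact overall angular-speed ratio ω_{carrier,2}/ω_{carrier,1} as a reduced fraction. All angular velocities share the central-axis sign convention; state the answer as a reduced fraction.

Stage 1: N_ring = 32 + 2·16 = 64
Stage 1: 32(ω_s−ω_c) = −64(ω_r−ω_c),  ω_r=0, ω_c=1
Stage 1: ω_s = 1 − (64/32)(0−1) = 3
  ⇒ ω_s¹/ω_c¹ = 3
Stage 2: N_ring = 36 + 2·19 = 74
Stage 2: 36(ω_s−ω_c) = −74(ω_r−ω_c),  ω_r=0, ω_s=1
Stage 2: 36(1−ω_c) = −74(0−ω_c)  ⇒  110ω_c = 36  ⇒  ω_c = 18/55
  ⇒ ω_c²/ω_s² = 18/55
Coupling ω_s² = ω_s¹ ⇒ overall = 3 × 18/55 = 54/55

54/55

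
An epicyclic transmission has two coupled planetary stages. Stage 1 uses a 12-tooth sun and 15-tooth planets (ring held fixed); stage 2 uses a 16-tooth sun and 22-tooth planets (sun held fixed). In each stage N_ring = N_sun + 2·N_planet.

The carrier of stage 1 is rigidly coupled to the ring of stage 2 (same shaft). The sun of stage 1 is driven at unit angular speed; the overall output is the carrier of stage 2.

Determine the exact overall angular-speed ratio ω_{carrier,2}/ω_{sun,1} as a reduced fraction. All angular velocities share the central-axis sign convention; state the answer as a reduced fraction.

10/57

Stage 1: N_ring = 12 + 2·15 = 42
Stage 1: 12(ω_s−ω_c) = −42(ω_r−ω_c),  ω_r=0, ω_s=1
Stage 1: 12(1−ω_c) = −42(0−ω_c)  ⇒  54ω_c = 12  ⇒  ω_c = 2/9
  ⇒ ω_c¹/ω_s¹ = 2/9
Stage 2: N_ring = 16 + 2·22 = 60
Stage 2: 16(ω_s−ω_c) = −60(ω_r−ω_c),  ω_s=0, ω_r=1
Stage 2: 16(0−ω_c) = −60(1−ω_c)  ⇒  76ω_c = 60  ⇒  ω_c = 15/19
  ⇒ ω_c²/ω_r² = 15/19
Coupling ω_r² = ω_c¹ ⇒ overall = 2/9 × 15/19 = 10/57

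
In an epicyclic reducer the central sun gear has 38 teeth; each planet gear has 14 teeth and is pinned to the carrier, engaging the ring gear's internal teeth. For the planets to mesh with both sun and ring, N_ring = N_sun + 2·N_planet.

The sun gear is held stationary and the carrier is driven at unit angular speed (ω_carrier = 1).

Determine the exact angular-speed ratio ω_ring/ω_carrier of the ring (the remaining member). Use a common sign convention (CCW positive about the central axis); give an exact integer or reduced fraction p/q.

N_ring = 38 + 2·14 = 66
38(ω_s−ω_c) = −66(ω_r−ω_c),  ω_s=0, ω_c=1
ω_r = 1 − (38/66)(0−1) = 52/33
ω_r/ω_c = 52/33

52/33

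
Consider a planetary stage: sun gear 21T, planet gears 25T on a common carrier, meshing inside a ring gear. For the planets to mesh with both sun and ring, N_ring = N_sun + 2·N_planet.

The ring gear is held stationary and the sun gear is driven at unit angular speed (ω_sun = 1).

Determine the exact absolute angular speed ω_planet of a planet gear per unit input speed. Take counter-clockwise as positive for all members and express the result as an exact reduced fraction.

N_ring = 21 + 2·25 = 71
21(ω_s−ω_c) = −71(ω_r−ω_c),  ω_r=0, ω_s=1
21(1−ω_c) = −71(0−ω_c)  ⇒  92ω_c = 21  ⇒  ω_c = 21/92
sun–planet: 21·(1−21/92) = −25·(ω_p−ω_c)  ⇒  ω_p−ω_c = −(21/25)·(71/92) = -1491/2300
ω_p = 21/92 − 1491/2300 = -21/50

-21/50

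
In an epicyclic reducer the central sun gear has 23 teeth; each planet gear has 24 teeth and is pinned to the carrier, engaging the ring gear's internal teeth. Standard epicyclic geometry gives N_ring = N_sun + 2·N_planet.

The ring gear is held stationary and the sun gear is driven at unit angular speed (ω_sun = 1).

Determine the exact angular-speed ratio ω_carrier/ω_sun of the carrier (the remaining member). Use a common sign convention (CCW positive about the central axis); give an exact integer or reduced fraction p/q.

N_ring = 23 + 2·24 = 71
23(ω_s−ω_c) = −71(ω_r−ω_c),  ω_r=0, ω_s=1
23(1−ω_c) = −71(0−ω_c)  ⇒  94ω_c = 23  ⇒  ω_c = 23/94
ω_c/ω_s = 23/94

23/94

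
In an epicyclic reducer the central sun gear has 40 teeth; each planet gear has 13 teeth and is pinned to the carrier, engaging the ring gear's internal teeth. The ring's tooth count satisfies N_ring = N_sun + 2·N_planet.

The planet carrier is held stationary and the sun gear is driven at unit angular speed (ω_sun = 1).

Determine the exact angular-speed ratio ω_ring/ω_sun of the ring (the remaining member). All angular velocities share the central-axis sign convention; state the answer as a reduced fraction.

-20/33

N_ring = 40 + 2·13 = 66
40(ω_s−ω_c) = −66(ω_r−ω_c),  ω_c=0, ω_s=1
ω_r = 0 − (40/66)(1−0) = -20/33
ω_r/ω_s = -20/33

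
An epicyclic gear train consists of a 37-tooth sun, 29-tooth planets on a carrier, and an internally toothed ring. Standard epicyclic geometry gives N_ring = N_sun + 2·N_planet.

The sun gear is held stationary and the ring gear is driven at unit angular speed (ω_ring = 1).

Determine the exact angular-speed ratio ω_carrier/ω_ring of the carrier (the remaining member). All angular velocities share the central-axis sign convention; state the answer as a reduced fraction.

N_ring = 37 + 2·29 = 95
37(ω_s−ω_c) = −95(ω_r−ω_c),  ω_s=0, ω_r=1
37(0−ω_c) = −95(1−ω_c)  ⇒  132ω_c = 95  ⇒  ω_c = 95/132
ω_c/ω_r = 95/132

95/132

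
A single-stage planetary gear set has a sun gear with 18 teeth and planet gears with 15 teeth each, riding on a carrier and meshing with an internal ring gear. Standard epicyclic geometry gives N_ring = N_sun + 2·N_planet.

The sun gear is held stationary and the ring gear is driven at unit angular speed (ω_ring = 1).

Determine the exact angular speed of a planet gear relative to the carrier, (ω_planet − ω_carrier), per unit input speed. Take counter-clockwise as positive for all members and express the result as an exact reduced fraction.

N_ring = 18 + 2·15 = 48
18(ω_s−ω_c) = −48(ω_r−ω_c),  ω_s=0, ω_r=1
18(0−ω_c) = −48(1−ω_c)  ⇒  66ω_c = 48  ⇒  ω_c = 8/11
sun–planet: 18·(0−8/11) = −15·(ω_p−ω_c)  ⇒  ω_p−ω_c = −(18/15)·(-8/11) = 48/55

48/55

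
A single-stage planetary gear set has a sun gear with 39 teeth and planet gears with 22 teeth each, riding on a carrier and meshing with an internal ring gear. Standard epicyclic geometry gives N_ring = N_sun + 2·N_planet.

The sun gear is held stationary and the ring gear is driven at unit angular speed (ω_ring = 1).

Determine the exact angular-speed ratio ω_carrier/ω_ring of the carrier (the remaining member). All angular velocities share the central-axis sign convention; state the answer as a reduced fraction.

83/122

N_ring = 39 + 2·22 = 83
39(ω_s−ω_c) = −83(ω_r−ω_c),  ω_s=0, ω_r=1
39(0−ω_c) = −83(1−ω_c)  ⇒  122ω_c = 83  ⇒  ω_c = 83/122
ω_c/ω_r = 83/122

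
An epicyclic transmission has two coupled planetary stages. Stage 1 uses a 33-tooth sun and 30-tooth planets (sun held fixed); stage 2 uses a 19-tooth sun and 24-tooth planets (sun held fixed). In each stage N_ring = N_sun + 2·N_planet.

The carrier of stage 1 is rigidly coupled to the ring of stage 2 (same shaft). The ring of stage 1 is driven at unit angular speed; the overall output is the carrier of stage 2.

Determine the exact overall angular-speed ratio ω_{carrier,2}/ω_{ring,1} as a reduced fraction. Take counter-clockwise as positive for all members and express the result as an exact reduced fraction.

2077/3612

Stage 1: N_ring = 33 + 2·30 = 93
Stage 1: 33(ω_s−ω_c) = −93(ω_r−ω_c),  ω_s=0, ω_r=1
Stage 1: 33(0−ω_c) = −93(1−ω_c)  ⇒  126ω_c = 93  ⇒  ω_c = 31/42
  ⇒ ω_c¹/ω_r¹ = 31/42
Stage 2: N_ring = 19 + 2·24 = 67
Stage 2: 19(ω_s−ω_c) = −67(ω_r−ω_c),  ω_s=0, ω_r=1
Stage 2: 19(0−ω_c) = −67(1−ω_c)  ⇒  86ω_c = 67  ⇒  ω_c = 67/86
  ⇒ ω_c²/ω_r² = 67/86
Coupling ω_r² = ω_c¹ ⇒ overall = 31/42 × 67/86 = 2077/3612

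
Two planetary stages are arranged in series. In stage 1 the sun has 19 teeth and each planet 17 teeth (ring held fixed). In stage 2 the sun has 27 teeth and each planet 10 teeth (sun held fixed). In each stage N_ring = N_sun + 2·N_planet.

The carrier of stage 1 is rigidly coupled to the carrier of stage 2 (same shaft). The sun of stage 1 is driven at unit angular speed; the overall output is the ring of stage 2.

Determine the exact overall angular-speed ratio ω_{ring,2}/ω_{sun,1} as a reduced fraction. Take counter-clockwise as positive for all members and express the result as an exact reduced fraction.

Stage 1: N_ring = 19 + 2·17 = 53
Stage 1: 19(ω_s−ω_c) = −53(ω_r−ω_c),  ω_r=0, ω_s=1
Stage 1: 19(1−ω_c) = −53(0−ω_c)  ⇒  72ω_c = 19  ⇒  ω_c = 19/72
  ⇒ ω_c¹/ω_s¹ = 19/72
Stage 2: N_ring = 27 + 2·10 = 47
Stage 2: 27(ω_s−ω_c) = −47(ω_r−ω_c),  ω_s=0, ω_c=1
Stage 2: ω_r = 1 − (27/47)(0−1) = 74/47
  ⇒ ω_r²/ω_c² = 74/47
Coupling ω_c² = ω_c¹ ⇒ overall = 19/72 × 74/47 = 703/1692

703/1692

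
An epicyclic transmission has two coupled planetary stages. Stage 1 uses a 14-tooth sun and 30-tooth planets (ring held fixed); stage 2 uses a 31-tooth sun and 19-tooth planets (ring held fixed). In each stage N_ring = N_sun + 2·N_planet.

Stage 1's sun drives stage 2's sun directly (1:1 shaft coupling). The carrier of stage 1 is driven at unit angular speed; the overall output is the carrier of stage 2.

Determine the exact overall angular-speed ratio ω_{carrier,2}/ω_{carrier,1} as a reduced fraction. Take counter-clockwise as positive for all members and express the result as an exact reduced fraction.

341/175

Stage 1: N_ring = 14 + 2·30 = 74
Stage 1: 14(ω_s−ω_c) = −74(ω_r−ω_c),  ω_r=0, ω_c=1
Stage 1: ω_s = 1 − (74/14)(0−1) = 44/7
  ⇒ ω_s¹/ω_c¹ = 44/7
Stage 2: N_ring = 31 + 2·19 = 69
Stage 2: 31(ω_s−ω_c) = −69(ω_r−ω_c),  ω_r=0, ω_s=1
Stage 2: 31(1−ω_c) = −69(0−ω_c)  ⇒  100ω_c = 31  ⇒  ω_c = 31/100
  ⇒ ω_c²/ω_s² = 31/100
Coupling ω_s² = ω_s¹ ⇒ overall = 44/7 × 31/100 = 341/175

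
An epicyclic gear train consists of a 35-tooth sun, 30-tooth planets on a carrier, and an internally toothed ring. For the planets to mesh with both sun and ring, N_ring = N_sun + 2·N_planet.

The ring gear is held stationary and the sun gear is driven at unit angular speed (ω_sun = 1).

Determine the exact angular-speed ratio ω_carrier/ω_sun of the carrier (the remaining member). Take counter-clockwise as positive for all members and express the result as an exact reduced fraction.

N_ring = 35 + 2·30 = 95
35(ω_s−ω_c) = −95(ω_r−ω_c),  ω_r=0, ω_s=1
35(1−ω_c) = −95(0−ω_c)  ⇒  130ω_c = 35  ⇒  ω_c = 7/26
ω_c/ω_s = 7/26

7/26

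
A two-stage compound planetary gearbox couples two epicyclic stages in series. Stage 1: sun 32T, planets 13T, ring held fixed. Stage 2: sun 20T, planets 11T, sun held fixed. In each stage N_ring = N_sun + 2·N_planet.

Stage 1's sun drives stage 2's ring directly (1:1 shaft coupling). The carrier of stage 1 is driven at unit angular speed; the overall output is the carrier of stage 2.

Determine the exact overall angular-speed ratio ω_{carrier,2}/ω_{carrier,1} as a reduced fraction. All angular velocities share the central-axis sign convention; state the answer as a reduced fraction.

945/496

Stage 1: N_ring = 32 + 2·13 = 58
Stage 1: 32(ω_s−ω_c) = −58(ω_r−ω_c),  ω_r=0, ω_c=1
Stage 1: ω_s = 1 − (58/32)(0−1) = 45/16
  ⇒ ω_s¹/ω_c¹ = 45/16
Stage 2: N_ring = 20 + 2·11 = 42
Stage 2: 20(ω_s−ω_c) = −42(ω_r−ω_c),  ω_s=0, ω_r=1
Stage 2: 20(0−ω_c) = −42(1−ω_c)  ⇒  62ω_c = 42  ⇒  ω_c = 21/31
  ⇒ ω_c²/ω_r² = 21/31
Coupling ω_r² = ω_s¹ ⇒ overall = 45/16 × 21/31 = 945/496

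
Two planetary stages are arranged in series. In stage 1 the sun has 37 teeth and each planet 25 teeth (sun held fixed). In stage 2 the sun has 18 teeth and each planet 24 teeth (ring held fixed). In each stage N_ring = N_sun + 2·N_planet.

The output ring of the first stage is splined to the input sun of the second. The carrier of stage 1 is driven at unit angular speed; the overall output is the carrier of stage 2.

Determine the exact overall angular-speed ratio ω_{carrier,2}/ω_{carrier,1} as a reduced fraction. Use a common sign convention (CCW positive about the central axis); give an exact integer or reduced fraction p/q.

Stage 1: N_ring = 37 + 2·25 = 87
Stage 1: 37(ω_s−ω_c) = −87(ω_r−ω_c),  ω_s=0, ω_c=1
Stage 1: ω_r = 1 − (37/87)(0−1) = 124/87
  ⇒ ω_r¹/ω_c¹ = 124/87
Stage 2: N_ring = 18 + 2·24 = 66
Stage 2: 18(ω_s−ω_c) = −66(ω_r−ω_c),  ω_r=0, ω_s=1
Stage 2: 18(1−ω_c) = −66(0−ω_c)  ⇒  84ω_c = 18  ⇒  ω_c = 3/14
  ⇒ ω_c²/ω_s² = 3/14
Coupling ω_s² = ω_r¹ ⇒ overall = 124/87 × 3/14 = 62/203

62/203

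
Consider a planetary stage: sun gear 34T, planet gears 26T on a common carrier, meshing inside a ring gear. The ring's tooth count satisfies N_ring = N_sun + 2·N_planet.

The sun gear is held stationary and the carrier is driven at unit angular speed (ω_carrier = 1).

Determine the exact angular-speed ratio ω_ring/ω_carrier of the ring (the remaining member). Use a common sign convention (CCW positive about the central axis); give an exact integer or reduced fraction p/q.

N_ring = 34 + 2·26 = 86
34(ω_s−ω_c) = −86(ω_r−ω_c),  ω_s=0, ω_c=1
ω_r = 1 − (34/86)(0−1) = 60/43
ω_r/ω_c = 60/43

60/43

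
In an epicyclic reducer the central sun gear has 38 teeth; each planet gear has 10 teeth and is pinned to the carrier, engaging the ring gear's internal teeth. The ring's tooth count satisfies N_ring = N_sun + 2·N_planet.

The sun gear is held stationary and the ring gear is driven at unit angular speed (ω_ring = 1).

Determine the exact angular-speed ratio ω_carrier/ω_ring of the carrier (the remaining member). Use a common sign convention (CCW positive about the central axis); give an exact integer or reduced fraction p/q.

N_ring = 38 + 2·10 = 58
38(ω_s−ω_c) = −58(ω_r−ω_c),  ω_s=0, ω_r=1
38(0−ω_c) = −58(1−ω_c)  ⇒  96ω_c = 58  ⇒  ω_c = 29/48
ω_c/ω_r = 29/48

29/48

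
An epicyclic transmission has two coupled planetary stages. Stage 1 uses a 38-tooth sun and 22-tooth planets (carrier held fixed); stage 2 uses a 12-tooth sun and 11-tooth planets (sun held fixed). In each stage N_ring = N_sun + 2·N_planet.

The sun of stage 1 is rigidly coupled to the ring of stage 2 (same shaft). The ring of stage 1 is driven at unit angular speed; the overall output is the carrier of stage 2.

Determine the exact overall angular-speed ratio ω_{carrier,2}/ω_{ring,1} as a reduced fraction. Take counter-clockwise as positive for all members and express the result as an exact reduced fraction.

Stage 1: N_ring = 38 + 2·22 = 82
Stage 1: 38(ω_s−ω_c) = −82(ω_r−ω_c),  ω_c=0, ω_r=1
Stage 1: ω_s = 0 − (82/38)(1−0) = -41/19
  ⇒ ω_s¹/ω_r¹ = -41/19
Stage 2: N_ring = 12 + 2·11 = 34
Stage 2: 12(ω_s−ω_c) = −34(ω_r−ω_c),  ω_s=0, ω_r=1
Stage 2: 12(0−ω_c) = −34(1−ω_c)  ⇒  46ω_c = 34  ⇒  ω_c = 17/23
  ⇒ ω_c²/ω_r² = 17/23
Coupling ω_r² = ω_s¹ ⇒ overall = -41/19 × 17/23 = -697/437

-697/437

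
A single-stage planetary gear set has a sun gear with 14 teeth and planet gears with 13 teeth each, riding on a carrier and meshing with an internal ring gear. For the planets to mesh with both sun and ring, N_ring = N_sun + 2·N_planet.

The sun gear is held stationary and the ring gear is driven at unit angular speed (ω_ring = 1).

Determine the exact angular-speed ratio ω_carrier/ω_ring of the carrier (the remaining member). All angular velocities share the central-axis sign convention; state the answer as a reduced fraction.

20/27

N_ring = 14 + 2·13 = 40
14(ω_s−ω_c) = −40(ω_r−ω_c),  ω_s=0, ω_r=1
14(0−ω_c) = −40(1−ω_c)  ⇒  54ω_c = 40  ⇒  ω_c = 20/27
ω_c/ω_r = 20/27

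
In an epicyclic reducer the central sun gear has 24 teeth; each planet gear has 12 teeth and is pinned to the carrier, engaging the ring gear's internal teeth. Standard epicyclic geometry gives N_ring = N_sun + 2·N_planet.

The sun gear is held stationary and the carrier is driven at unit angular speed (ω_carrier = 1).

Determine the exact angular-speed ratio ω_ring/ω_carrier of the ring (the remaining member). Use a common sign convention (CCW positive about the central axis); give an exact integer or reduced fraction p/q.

N_ring = 24 + 2·12 = 48
24(ω_s−ω_c) = −48(ω_r−ω_c),  ω_s=0, ω_c=1
ω_r = 1 − (24/48)(0−1) = 3/2
ω_r/ω_c = 3/2

3/2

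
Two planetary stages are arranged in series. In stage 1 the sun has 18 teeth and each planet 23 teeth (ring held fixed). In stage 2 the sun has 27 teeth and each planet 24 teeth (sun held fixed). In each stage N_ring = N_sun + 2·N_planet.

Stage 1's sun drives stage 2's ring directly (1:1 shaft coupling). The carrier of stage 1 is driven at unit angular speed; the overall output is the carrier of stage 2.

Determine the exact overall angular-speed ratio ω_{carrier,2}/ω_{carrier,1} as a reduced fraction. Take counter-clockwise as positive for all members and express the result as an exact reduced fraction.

Stage 1: N_ring = 18 + 2·23 = 64
Stage 1: 18(ω_s−ω_c) = −64(ω_r−ω_c),  ω_r=0, ω_c=1
Stage 1: ω_s = 1 − (64/18)(0−1) = 41/9
  ⇒ ω_s¹/ω_c¹ = 41/9
Stage 2: N_ring = 27 + 2·24 = 75
Stage 2: 27(ω_s−ω_c) = −75(ω_r−ω_c),  ω_s=0, ω_r=1
Stage 2: 27(0−ω_c) = −75(1−ω_c)  ⇒  102ω_c = 75  ⇒  ω_c = 25/34
  ⇒ ω_c²/ω_r² = 25/34
Coupling ω_r² = ω_s¹ ⇒ overall = 41/9 × 25/34 = 1025/306

1025/306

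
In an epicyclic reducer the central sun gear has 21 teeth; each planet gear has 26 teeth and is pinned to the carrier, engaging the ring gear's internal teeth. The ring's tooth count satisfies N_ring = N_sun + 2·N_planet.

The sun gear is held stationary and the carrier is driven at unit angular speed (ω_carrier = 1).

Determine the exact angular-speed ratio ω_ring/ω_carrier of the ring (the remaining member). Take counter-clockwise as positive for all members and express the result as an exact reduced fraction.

N_ring = 21 + 2·26 = 73
21(ω_s−ω_c) = −73(ω_r−ω_c),  ω_s=0, ω_c=1
ω_r = 1 − (21/73)(0−1) = 94/73
ω_r/ω_c = 94/73

94/73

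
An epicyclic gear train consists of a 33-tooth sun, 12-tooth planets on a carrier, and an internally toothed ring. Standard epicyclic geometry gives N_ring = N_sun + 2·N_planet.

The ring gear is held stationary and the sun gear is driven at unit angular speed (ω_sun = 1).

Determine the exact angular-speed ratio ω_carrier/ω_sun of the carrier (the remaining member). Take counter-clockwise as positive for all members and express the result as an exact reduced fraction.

11/30

N_ring = 33 + 2·12 = 57
33(ω_s−ω_c) = −57(ω_r−ω_c),  ω_r=0, ω_s=1
33(1−ω_c) = −57(0−ω_c)  ⇒  90ω_c = 33  ⇒  ω_c = 11/30
ω_c/ω_s = 11/30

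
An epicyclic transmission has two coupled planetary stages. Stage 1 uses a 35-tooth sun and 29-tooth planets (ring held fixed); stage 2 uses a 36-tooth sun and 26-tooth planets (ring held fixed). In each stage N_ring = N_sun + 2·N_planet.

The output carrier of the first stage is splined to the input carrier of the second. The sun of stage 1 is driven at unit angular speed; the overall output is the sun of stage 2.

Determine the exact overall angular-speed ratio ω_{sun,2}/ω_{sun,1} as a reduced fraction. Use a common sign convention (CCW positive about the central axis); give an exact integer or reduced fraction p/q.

1085/1152

Stage 1: N_ring = 35 + 2·29 = 93
Stage 1: 35(ω_s−ω_c) = −93(ω_r−ω_c),  ω_r=0, ω_s=1
Stage 1: 35(1−ω_c) = −93(0−ω_c)  ⇒  128ω_c = 35  ⇒  ω_c = 35/128
  ⇒ ω_c¹/ω_s¹ = 35/128
Stage 2: N_ring = 36 + 2·26 = 88
Stage 2: 36(ω_s−ω_c) = −88(ω_r−ω_c),  ω_r=0, ω_c=1
Stage 2: ω_s = 1 − (88/36)(0−1) = 31/9
  ⇒ ω_s²/ω_c² = 31/9
Coupling ω_c² = ω_c¹ ⇒ overall = 35/128 × 31/9 = 1085/1152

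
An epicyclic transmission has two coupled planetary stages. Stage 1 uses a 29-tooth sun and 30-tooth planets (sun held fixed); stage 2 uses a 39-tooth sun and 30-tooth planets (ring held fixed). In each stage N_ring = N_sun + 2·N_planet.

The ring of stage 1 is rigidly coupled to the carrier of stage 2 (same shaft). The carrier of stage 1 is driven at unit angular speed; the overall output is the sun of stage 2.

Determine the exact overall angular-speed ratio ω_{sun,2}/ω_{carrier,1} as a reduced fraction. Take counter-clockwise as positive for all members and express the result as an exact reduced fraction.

Stage 1: N_ring = 29 + 2·30 = 89
Stage 1: 29(ω_s−ω_c) = −89(ω_r−ω_c),  ω_s=0, ω_c=1
Stage 1: ω_r = 1 − (29/89)(0−1) = 118/89
  ⇒ ω_r¹/ω_c¹ = 118/89
Stage 2: N_ring = 39 + 2·30 = 99
Stage 2: 39(ω_s−ω_c) = −99(ω_r−ω_c),  ω_r=0, ω_c=1
Stage 2: ω_s = 1 − (99/39)(0−1) = 46/13
  ⇒ ω_s²/ω_c² = 46/13
Coupling ω_c² = ω_r¹ ⇒ overall = 118/89 × 46/13 = 5428/1157

5428/1157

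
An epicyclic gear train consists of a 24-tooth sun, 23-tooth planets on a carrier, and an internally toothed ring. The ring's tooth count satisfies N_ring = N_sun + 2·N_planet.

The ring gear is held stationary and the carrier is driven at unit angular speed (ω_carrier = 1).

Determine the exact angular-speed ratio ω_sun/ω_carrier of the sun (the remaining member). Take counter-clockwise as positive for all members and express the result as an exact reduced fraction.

47/12

N_ring = 24 + 2·23 = 70
24(ω_s−ω_c) = −70(ω_r−ω_c),  ω_r=0, ω_c=1
ω_s = 1 − (70/24)(0−1) = 47/12
ω_s/ω_c = 47/12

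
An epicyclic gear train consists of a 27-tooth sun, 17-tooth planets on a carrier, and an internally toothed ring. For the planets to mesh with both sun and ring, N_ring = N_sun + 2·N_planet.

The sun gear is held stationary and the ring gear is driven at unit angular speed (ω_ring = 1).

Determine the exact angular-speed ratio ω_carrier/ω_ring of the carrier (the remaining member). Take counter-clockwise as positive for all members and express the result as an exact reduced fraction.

61/88

N_ring = 27 + 2·17 = 61
27(ω_s−ω_c) = −61(ω_r−ω_c),  ω_s=0, ω_r=1
27(0−ω_c) = −61(1−ω_c)  ⇒  88ω_c = 61  ⇒  ω_c = 61/88
ω_c/ω_r = 61/88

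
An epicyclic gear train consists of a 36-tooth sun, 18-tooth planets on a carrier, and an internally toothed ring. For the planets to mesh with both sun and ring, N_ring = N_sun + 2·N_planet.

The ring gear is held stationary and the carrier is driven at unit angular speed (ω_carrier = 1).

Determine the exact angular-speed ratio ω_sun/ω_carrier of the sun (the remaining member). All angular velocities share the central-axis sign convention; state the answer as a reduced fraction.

N_ring = 36 + 2·18 = 72
36(ω_s−ω_c) = −72(ω_r−ω_c),  ω_r=0, ω_c=1
ω_s = 1 − (72/36)(0−1) = 3
ω_s/ω_c = 3

3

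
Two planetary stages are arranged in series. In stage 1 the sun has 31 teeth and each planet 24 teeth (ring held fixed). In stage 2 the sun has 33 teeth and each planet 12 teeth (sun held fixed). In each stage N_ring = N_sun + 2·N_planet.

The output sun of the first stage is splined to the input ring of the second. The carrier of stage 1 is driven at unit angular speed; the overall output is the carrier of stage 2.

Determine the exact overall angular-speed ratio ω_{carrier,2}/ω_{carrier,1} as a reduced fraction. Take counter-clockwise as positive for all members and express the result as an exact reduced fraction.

209/93

Stage 1: N_ring = 31 + 2·24 = 79
Stage 1: 31(ω_s−ω_c) = −79(ω_r−ω_c),  ω_r=0, ω_c=1
Stage 1: ω_s = 1 − (79/31)(0−1) = 110/31
  ⇒ ω_s¹/ω_c¹ = 110/31
Stage 2: N_ring = 33 + 2·12 = 57
Stage 2: 33(ω_s−ω_c) = −57(ω_r−ω_c),  ω_s=0, ω_r=1
Stage 2: 33(0−ω_c) = −57(1−ω_c)  ⇒  90ω_c = 57  ⇒  ω_c = 19/30
  ⇒ ω_c²/ω_r² = 19/30
Coupling ω_r² = ω_s¹ ⇒ overall = 110/31 × 19/30 = 209/93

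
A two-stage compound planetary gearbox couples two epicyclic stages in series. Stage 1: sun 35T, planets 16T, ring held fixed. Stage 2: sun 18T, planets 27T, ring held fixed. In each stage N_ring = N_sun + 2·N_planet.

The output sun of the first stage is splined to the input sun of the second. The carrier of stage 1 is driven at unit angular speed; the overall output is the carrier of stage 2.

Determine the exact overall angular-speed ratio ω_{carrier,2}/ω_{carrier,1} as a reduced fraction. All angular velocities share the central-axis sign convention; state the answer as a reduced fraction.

Stage 1: N_ring = 35 + 2·16 = 67
Stage 1: 35(ω_s−ω_c) = −67(ω_r−ω_c),  ω_r=0, ω_c=1
Stage 1: ω_s = 1 − (67/35)(0−1) = 102/35
  ⇒ ω_s¹/ω_c¹ = 102/35
Stage 2: N_ring = 18 + 2·27 = 72
Stage 2: 18(ω_s−ω_c) = −72(ω_r−ω_c),  ω_r=0, ω_s=1
Stage 2: 18(1−ω_c) = −72(0−ω_c)  ⇒  90ω_c = 18  ⇒  ω_c = 1/5
  ⇒ ω_c²/ω_s² = 1/5
Coupling ω_s² = ω_s¹ ⇒ overall = 102/35 × 1/5 = 102/175

102/175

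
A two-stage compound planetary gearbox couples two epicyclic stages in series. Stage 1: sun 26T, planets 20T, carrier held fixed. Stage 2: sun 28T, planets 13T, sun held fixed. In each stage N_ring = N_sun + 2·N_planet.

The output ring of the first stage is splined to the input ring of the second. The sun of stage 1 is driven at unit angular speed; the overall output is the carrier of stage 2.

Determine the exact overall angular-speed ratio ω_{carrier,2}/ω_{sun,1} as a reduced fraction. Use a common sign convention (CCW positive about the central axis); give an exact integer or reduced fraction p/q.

-117/451

Stage 1: N_ring = 26 + 2·20 = 66
Stage 1: 26(ω_s−ω_c) = −66(ω_r−ω_c),  ω_c=0, ω_s=1
Stage 1: ω_r = 0 − (26/66)(1−0) = -13/33
  ⇒ ω_r¹/ω_s¹ = -13/33
Stage 2: N_ring = 28 + 2·13 = 54
Stage 2: 28(ω_s−ω_c) = −54(ω_r−ω_c),  ω_s=0, ω_r=1
Stage 2: 28(0−ω_c) = −54(1−ω_c)  ⇒  82ω_c = 54  ⇒  ω_c = 27/41
  ⇒ ω_c²/ω_r² = 27/41
Coupling ω_r² = ω_r¹ ⇒ overall = -13/33 × 27/41 = -117/451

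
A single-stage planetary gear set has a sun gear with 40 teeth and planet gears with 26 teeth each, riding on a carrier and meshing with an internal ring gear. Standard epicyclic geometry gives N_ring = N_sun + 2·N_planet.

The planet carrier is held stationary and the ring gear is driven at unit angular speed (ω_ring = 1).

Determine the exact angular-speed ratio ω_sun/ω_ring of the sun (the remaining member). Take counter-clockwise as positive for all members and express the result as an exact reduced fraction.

N_ring = 40 + 2·26 = 92
40(ω_s−ω_c) = −92(ω_r−ω_c),  ω_c=0, ω_r=1
ω_s = 0 − (92/40)(1−0) = -23/10
ω_s/ω_r = -23/10

-23/10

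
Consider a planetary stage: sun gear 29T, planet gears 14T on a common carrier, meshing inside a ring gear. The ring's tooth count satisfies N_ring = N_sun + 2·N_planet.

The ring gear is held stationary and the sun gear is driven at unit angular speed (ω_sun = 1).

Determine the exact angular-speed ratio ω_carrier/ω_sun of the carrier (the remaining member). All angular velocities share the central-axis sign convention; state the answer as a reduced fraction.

N_ring = 29 + 2·14 = 57
29(ω_s−ω_c) = −57(ω_r−ω_c),  ω_r=0, ω_s=1
29(1−ω_c) = −57(0−ω_c)  ⇒  86ω_c = 29  ⇒  ω_c = 29/86
ω_c/ω_s = 29/86

29/86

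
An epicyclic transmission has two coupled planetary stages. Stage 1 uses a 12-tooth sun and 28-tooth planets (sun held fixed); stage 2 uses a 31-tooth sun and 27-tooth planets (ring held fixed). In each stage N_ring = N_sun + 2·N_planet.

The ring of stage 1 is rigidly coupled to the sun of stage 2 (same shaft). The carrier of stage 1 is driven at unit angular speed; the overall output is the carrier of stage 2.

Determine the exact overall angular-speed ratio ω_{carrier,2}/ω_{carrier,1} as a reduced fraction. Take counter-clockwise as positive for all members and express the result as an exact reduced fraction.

155/493

Stage 1: N_ring = 12 + 2·28 = 68
Stage 1: 12(ω_s−ω_c) = −68(ω_r−ω_c),  ω_s=0, ω_c=1
Stage 1: ω_r = 1 − (12/68)(0−1) = 20/17
  ⇒ ω_r¹/ω_c¹ = 20/17
Stage 2: N_ring = 31 + 2·27 = 85
Stage 2: 31(ω_s−ω_c) = −85(ω_r−ω_c),  ω_r=0, ω_s=1
Stage 2: 31(1−ω_c) = −85(0−ω_c)  ⇒  116ω_c = 31  ⇒  ω_c = 31/116
  ⇒ ω_c²/ω_s² = 31/116
Coupling ω_s² = ω_r¹ ⇒ overall = 20/17 × 31/116 = 155/493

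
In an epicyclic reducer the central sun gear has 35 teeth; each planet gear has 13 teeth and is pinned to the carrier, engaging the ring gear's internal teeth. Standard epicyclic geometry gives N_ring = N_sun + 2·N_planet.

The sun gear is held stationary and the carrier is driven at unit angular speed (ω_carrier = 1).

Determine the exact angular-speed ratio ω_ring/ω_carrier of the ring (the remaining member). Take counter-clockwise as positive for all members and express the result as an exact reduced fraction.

N_ring = 35 + 2·13 = 61
35(ω_s−ω_c) = −61(ω_r−ω_c),  ω_s=0, ω_c=1
ω_r = 1 − (35/61)(0−1) = 96/61
ω_r/ω_c = 96/61

96/61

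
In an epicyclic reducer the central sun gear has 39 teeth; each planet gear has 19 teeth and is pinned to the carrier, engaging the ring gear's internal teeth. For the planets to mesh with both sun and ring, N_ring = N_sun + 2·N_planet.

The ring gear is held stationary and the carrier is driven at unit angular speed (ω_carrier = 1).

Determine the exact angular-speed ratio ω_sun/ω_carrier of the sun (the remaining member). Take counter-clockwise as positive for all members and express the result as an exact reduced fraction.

116/39

N_ring = 39 + 2·19 = 77
39(ω_s−ω_c) = −77(ω_r−ω_c),  ω_r=0, ω_c=1
ω_s = 1 − (77/39)(0−1) = 116/39
ω_s/ω_c = 116/39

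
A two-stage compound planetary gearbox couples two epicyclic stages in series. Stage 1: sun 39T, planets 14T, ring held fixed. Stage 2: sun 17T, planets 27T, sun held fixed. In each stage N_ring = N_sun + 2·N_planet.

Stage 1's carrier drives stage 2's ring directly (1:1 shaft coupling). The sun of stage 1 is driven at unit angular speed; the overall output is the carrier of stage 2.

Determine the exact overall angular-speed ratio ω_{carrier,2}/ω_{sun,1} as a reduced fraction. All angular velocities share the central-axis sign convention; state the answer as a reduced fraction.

2769/9328

Stage 1: N_ring = 39 + 2·14 = 67
Stage 1: 39(ω_s−ω_c) = −67(ω_r−ω_c),  ω_r=0, ω_s=1
Stage 1: 39(1−ω_c) = −67(0−ω_c)  ⇒  106ω_c = 39  ⇒  ω_c = 39/106
  ⇒ ω_c¹/ω_s¹ = 39/106
Stage 2: N_ring = 17 + 2·27 = 71
Stage 2: 17(ω_s−ω_c) = −71(ω_r−ω_c),  ω_s=0, ω_r=1
Stage 2: 17(0−ω_c) = −71(1−ω_c)  ⇒  88ω_c = 71  ⇒  ω_c = 71/88
  ⇒ ω_c²/ω_r² = 71/88
Coupling ω_r² = ω_c¹ ⇒ overall = 39/106 × 71/88 = 2769/9328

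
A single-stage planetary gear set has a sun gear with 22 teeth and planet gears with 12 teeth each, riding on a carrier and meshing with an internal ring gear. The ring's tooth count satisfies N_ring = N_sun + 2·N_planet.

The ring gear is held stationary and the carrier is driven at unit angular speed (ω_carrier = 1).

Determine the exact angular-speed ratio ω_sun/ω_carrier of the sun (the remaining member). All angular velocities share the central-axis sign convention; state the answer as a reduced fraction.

N_ring = 22 + 2·12 = 46
22(ω_s−ω_c) = −46(ω_r−ω_c),  ω_r=0, ω_c=1
ω_s = 1 − (46/22)(0−1) = 34/11
ω_s/ω_c = 34/11

34/11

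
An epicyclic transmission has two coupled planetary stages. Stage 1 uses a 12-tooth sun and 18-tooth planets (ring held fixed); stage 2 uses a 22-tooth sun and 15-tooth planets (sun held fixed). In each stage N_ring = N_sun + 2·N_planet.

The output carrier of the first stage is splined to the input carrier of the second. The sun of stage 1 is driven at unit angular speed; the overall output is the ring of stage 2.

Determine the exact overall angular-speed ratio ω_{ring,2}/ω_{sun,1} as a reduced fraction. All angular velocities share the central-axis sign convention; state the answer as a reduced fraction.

37/130

Stage 1: N_ring = 12 + 2·18 = 48
Stage 1: 12(ω_s−ω_c) = −48(ω_r−ω_c),  ω_r=0, ω_s=1
Stage 1: 12(1−ω_c) = −48(0−ω_c)  ⇒  60ω_c = 12  ⇒  ω_c = 1/5
  ⇒ ω_c¹/ω_s¹ = 1/5
Stage 2: N_ring = 22 + 2·15 = 52
Stage 2: 22(ω_s−ω_c) = −52(ω_r−ω_c),  ω_s=0, ω_c=1
Stage 2: ω_r = 1 − (22/52)(0−1) = 37/26
  ⇒ ω_r²/ω_c² = 37/26
Coupling ω_c² = ω_c¹ ⇒ overall = 1/5 × 37/26 = 37/130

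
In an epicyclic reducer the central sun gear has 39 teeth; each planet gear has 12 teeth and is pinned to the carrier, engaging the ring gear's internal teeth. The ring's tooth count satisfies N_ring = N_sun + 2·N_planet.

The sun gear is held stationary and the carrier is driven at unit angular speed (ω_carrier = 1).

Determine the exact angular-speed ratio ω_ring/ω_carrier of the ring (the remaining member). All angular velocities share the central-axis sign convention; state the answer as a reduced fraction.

34/21

N_ring = 39 + 2·12 = 63
39(ω_s−ω_c) = −63(ω_r−ω_c),  ω_s=0, ω_c=1
ω_r = 1 − (39/63)(0−1) = 34/21
ω_r/ω_c = 34/21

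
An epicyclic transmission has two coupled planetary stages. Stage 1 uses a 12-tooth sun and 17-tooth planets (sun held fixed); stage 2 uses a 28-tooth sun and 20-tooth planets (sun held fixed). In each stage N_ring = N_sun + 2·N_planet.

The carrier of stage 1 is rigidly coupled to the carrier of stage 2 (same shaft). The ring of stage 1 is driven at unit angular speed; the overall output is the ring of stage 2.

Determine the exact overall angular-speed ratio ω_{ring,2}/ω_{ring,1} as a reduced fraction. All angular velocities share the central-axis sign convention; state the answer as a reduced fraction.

552/493

Stage 1: N_ring = 12 + 2·17 = 46
Stage 1: 12(ω_s−ω_c) = −46(ω_r−ω_c),  ω_s=0, ω_r=1
Stage 1: 12(0−ω_c) = −46(1−ω_c)  ⇒  58ω_c = 46  ⇒  ω_c = 23/29
  ⇒ ω_c¹/ω_r¹ = 23/29
Stage 2: N_ring = 28 + 2·20 = 68
Stage 2: 28(ω_s−ω_c) = −68(ω_r−ω_c),  ω_s=0, ω_c=1
Stage 2: ω_r = 1 − (28/68)(0−1) = 24/17
  ⇒ ω_r²/ω_c² = 24/17
Coupling ω_c² = ω_c¹ ⇒ overall = 23/29 × 24/17 = 552/493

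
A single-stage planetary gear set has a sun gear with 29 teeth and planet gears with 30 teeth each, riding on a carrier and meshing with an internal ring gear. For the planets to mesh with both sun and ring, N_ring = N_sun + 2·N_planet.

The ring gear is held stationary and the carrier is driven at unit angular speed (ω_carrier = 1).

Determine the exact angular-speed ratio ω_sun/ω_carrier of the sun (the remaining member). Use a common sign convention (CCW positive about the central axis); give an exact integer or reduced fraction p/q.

N_ring = 29 + 2·30 = 89
29(ω_s−ω_c) = −89(ω_r−ω_c),  ω_r=0, ω_c=1
ω_s = 1 − (89/29)(0−1) = 118/29
ω_s/ω_c = 118/29

118/29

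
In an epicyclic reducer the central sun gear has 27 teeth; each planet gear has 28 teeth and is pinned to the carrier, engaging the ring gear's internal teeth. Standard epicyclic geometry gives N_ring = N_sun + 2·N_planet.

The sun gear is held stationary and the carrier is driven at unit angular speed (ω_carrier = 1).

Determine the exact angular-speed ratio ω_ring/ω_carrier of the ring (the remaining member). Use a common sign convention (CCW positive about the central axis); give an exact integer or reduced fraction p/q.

110/83

N_ring = 27 + 2·28 = 83
27(ω_s−ω_c) = −83(ω_r−ω_c),  ω_s=0, ω_c=1
ω_r = 1 − (27/83)(0−1) = 110/83
ω_r/ω_c = 110/83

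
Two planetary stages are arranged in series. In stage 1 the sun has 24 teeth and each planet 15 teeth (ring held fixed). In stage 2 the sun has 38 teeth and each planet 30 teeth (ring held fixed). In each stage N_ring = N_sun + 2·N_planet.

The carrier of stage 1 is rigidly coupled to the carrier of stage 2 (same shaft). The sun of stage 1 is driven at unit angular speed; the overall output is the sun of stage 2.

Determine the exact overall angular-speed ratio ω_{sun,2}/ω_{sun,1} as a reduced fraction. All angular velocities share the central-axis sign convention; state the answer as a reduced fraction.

Stage 1: N_ring = 24 + 2·15 = 54
Stage 1: 24(ω_s−ω_c) = −54(ω_r−ω_c),  ω_r=0, ω_s=1
Stage 1: 24(1−ω_c) = −54(0−ω_c)  ⇒  78ω_c = 24  ⇒  ω_c = 4/13
  ⇒ ω_c¹/ω_s¹ = 4/13
Stage 2: N_ring = 38 + 2·30 = 98
Stage 2: 38(ω_s−ω_c) = −98(ω_r−ω_c),  ω_r=0, ω_c=1
Stage 2: ω_s = 1 − (98/38)(0−1) = 68/19
  ⇒ ω_s²/ω_c² = 68/19
Coupling ω_c² = ω_c¹ ⇒ overall = 4/13 × 68/19 = 272/247

272/247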